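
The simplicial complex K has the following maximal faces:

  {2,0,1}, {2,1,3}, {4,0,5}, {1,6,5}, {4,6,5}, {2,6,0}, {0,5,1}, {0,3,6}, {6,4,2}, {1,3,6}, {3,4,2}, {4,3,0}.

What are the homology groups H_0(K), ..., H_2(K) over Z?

H_0 = Z,  H_1 = Z/2,  H_2 = 0.

Fix the vertex order 0 < 1 < 2 < 3 < 4 < 5 < 6 and write every simplex with vertices in increasing order. Then dim K = 2 and the simplices of K are:

  0-simplices (7): [0], [1], [2], [3], [4], [5], [6]
  1-simplices (18): [0,1], [0,2], [0,3], [0,4], [0,5], [0,6], [1,2], [1,3], [1,5], [1,6], [2,3], [2,4], [2,6], [3,4], [3,6], [4,5], [4,6], [5,6]
  2-simplices (12): [0,1,2], [0,1,5], [0,2,6], [0,3,4], [0,3,6], [0,4,5], [1,2,3], [1,3,6], [1,5,6], [2,3,4], [2,4,6], [4,5,6]

so the chain groups are C_0 ≅ Z^7, C_1 ≅ Z^18, C_2 ≅ Z^12.

Boundary ∂_1: C_1 → C_0 sends each edge [p,q] (with p < q) to q − p. For instance
  ∂[1,5] = [5] − [1].
As a 7×18 matrix over Z this has rank 6, with invariant factors (1,1,1,1,1,1).

The boundary map ∂_2: C_2 → C_1 maps a triangle to the signed sum of its edges. For instance
  ∂[4,5,6] = [5,6] − [4,6] + [4,5],
  ∂[1,3,6] = [3,6] − [1,6] + [1,3].
As a 18×12 matrix over Z this has rank 12, with invariant factors (1,1,1,1,1,1,1,1,1,1,1,2).

Reading off H_k = ker ∂_k / im ∂_{k+1}:

  H_0: rank C_0 − rank ∂_1 = 7 − 6 = 1, and the invariant factors of ∂_1 are all 1, so H_0 = Z.
  H_1: rank ker ∂_1 − rank ∂_2 = (18 − 6) − 12 = 0, and ∂_2 has invariant factor 2 > 1, so H_1 = Z/2.
  H_2: rank ker ∂_2 − rank ∂_3 = (12 − 12) − 0 = 0, and there is no ∂_3, so H_2 = 0.

As a check, the Euler characteristic is 7 − 18 + 12 = 1, which agrees with 1 − 0 + 0 = 1.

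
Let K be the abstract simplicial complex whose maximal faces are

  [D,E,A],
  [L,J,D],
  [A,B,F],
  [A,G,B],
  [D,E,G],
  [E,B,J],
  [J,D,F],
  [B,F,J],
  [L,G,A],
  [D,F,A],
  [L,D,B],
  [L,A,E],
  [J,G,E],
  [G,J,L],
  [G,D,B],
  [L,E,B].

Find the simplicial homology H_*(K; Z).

H_0 = Z,  H_1 = Z^2,  H_2 = Z.

Fix the vertex order A < B < D < E < F < G < J < L and write every simplex with vertices in increasing order. Then dim K = 2 and the simplices of K are:

  0-simplices (8): A, B, D, E, F, G, J, L
  1-simplices (24): AB, AD, AE, AF, AG, AL, BD, BE, BF, BG, BJ, BL, DE, DF, DG, DJ, DL, EG, EJ, EL, FJ, GJ, GL, JL
  2-simplices (16): ABF, ABG, ADE, ADF, AEL, AGL, BDG, BDL, BEJ, BEL, BFJ, DEG, DFJ, DJL, EGJ, GJL

giving chain groups C_0 ≅ Z^8, C_1 ≅ Z^24, C_2 ≅ Z^16.

Boundary ∂_1: C_1 → C_0 maps an edge to its endpoints' difference, ∂[p,q] = q − p.
The 8×24 boundary matrix has rank 7 and Smith normal form diag(1,1,1,1,1,1,1).

The boundary map ∂_2: C_2 → C_1 acts by ∂[p,q,r] = [q,r] − [p,r] + [p,q]. For instance
  ∂BDG = DG − BG + BD,
  ∂DJL = JL − DL + DJ.
The 24×16 boundary matrix has rank 15 and Smith normal form diag(1,1,1,1,1,1,1,1,1,1,1,1,1,1,1).

From H_k ≅ ker(∂_k) / im(∂_{k+1}) we obtain:

  H_0: rank C_0 − rank ∂_1 = 8 − 7 = 1, and the invariant factors of ∂_1 are all 1, so H_0 = Z.
  H_1: rank ker ∂_1 − rank ∂_2 = (24 − 7) − 15 = 2, and the invariant factors of ∂_2 are all 1, so H_1 = Z^2.
  H_2: rank ker ∂_2 − rank ∂_3 = (16 − 15) − 0 = 1, and there is no ∂_3, so H_2 = Z.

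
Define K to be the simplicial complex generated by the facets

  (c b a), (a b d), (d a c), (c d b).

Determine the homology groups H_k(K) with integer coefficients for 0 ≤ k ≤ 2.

H_0 ≅ Z,  H_1 = 0,  H_2 ≅ Z.

Take the total order a < b < c < d on the vertex set. Then K (dimension 2) consists of the simplices:

  0-simplices (4): a, b, c, d
  1-simplices (6): ab, ac, ad, bc, bd, cd
  2-simplices (4): abc, abd, acd, bcd

giving chain groups C_0 ≅ Z^4, C_1 ≅ Z^6, C_2 ≅ Z^4.

Boundary ∂_1: C_1 → C_0 sends each edge [p,q] (with p < q) to q − p.
As a 4×6 matrix over Z this has rank 3, with invariant factors (1,1,1).

The boundary map ∂_2: C_2 → C_1 maps a triangle to the signed sum of its edges. For instance
  ∂acd = cd − ad + ac,
  ∂bcd = cd − bd + bc.
The 6×4 boundary matrix has rank 3 and Smith normal form diag(1,1,1).

From H_k ≅ ker(∂_k) / im(∂_{k+1}) we obtain:

  H_0: rank C_0 − rank ∂_1 = 4 − 3 = 1, and the invariant factors of ∂_1 are all 1, so H_0 = Z.
  H_1: rank ker ∂_1 − rank ∂_2 = (6 − 3) − 3 = 0, and the invariant factors of ∂_2 are all 1, so H_1 = 0.
  H_2: rank ker ∂_2 − rank ∂_3 = (4 − 3) − 0 = 1, and there is no ∂_3, so H_2 = Z.

(K is a triangulation of the 2-sphere S^2.)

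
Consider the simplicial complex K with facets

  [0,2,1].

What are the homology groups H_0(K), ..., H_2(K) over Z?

H_0 ≅ Z,  H_1 = 0,  H_2 = 0.

Order the vertices as 0 < 1 < 2. Listing each simplex with vertices in this order, K has dimension 2 with simplices:

  0-simplices (3): [0], [1], [2]
  1-simplices (3): [0,1], [0,2], [1,2]
  2-simplices (1): [0,1,2]

Hence C_0 ≅ Z^3, C_1 ≅ Z^3, C_2 ≅ Z^1.

∂_1: C_1 → C_0 sends each edge [p,q] (with p < q) to q − p.
As a 3×3 matrix over Z this has rank 2, with invariant factors (1,1).

Boundary ∂_2: C_2 → C_1 sends each 2-simplex [p,q,r] to [q,r] − [p,r] + [p,q]. For instance
  ∂[0,1,2] = [1,2] − [0,2] + [0,1].
This gives a 3×1 integer matrix of rank 1; reducing to Smith normal form yields diagonal entries (1).

Reading off H_k = ker ∂_k / im ∂_{k+1}:

  H_0: rank C_0 − rank ∂_1 = 3 − 2 = 1, and the invariant factors of ∂_1 are all 1, so H_0 ≅ Z.
  H_1: rank ker ∂_1 − rank ∂_2 = (3 − 2) − 1 = 0, and the invariant factors of ∂_2 are all 1, so H_1 ≅ 0.
  H_2: rank ker ∂_2 − rank ∂_3 = (1 − 1) − 0 = 0, and there is no ∂_3, so H_2 ≅ 0.

As a check, the Euler characteristic is 3 − 3 + 1 = 1, which agrees with 1 − 0 + 0 = 1.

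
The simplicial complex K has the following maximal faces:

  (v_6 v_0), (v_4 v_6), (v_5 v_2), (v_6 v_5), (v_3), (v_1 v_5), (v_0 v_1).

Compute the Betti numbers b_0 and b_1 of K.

K has 7 vertices, 6 edges.
rank ∂_0 = 0, rank ∂_1 = 5 ⇒ b_0 = 7 − 0 − 5 = 2; all invariant factors of ∂_1 are 1 so no torsion. So H_0 = Z^2.
rank ∂_1 = 5, rank ∂_2 = 0 ⇒ b_1 = 6 − 5 − 0 = 1. So H_1 = Z.

b_0 = 2, b_1 = 1.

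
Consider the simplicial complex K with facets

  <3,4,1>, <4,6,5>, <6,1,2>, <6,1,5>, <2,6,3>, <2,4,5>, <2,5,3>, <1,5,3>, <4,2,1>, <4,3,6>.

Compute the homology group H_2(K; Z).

H_2 ≅ 0.

Order the vertices as 1 < 2 < 3 < 4 < 5 < 6. Listing each simplex with vertices in this order, K has dimension 2 with simplices:

  0-simplices (6): [1], [2], [3], [4], [5], [6]
  1-simplices (15): [1,2], [1,3], [1,4], [1,5], [1,6], [2,3], [2,4], [2,5], [2,6], [3,4], [3,5], [3,6], [4,5], [4,6], [5,6]
  2-simplices (10): [1,2,4], [1,2,6], [1,3,4], [1,3,5], [1,5,6], [2,3,5], [2,3,6], [2,4,5], [3,4,6], [4,5,6]

so the chain groups are C_0 ≅ Z^6, C_1 ≅ Z^15, C_2 ≅ Z^10.

∂_1: C_1 → C_0 sends each edge [p,q] (with p < q) to q − p.
The resulting 6×15 matrix has rank 5, and its Smith normal form has invariant factors (1,1,1,1,1).

Boundary ∂_2: C_2 → C_1 sends each 2-simplex [p,q,r] to [q,r] − [p,r] + [p,q]. For instance
  ∂[4,5,6] = [5,6] − [4,6] + [4,5],
  ∂[2,3,5] = [3,5] − [2,5] + [2,3].
As a 15×10 matrix over Z this has rank 10, with invariant factors (1,1,1,1,1,1,1,1,1,2).

Reading off H_k = ker ∂_k / im ∂_{k+1}:

  H_2: rank ker ∂_2 − rank ∂_3 = (10 − 10) − 0 = 0, and there is no ∂_3, so H_2 = 0.

(K is a triangulation of the real projective plane RP^2.)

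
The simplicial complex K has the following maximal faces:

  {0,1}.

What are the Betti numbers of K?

Order the vertices as 0 < 1. Listing each simplex with vertices in this order, K has dimension 1 with simplices:

  0-simplices (2): [0], [1]
  1-simplices (1): [0,1]

giving chain groups C_0 ≅ Z^2, C_1 ≅ Z^1.

The boundary map ∂_1: C_1 → C_0 is given by ∂[p,q] = [q] − [p]. For instance
  ∂[0,1] = [1] − [0].
The 2×1 boundary matrix has rank 1 and Smith normal form diag(1).

Reading off H_k = ker ∂_k / im ∂_{k+1}:

  H_0: rank C_0 − rank ∂_1 = 2 − 1 = 1, and the invariant factors of ∂_1 are all 1, so H_0 = Z.
  H_1: rank ker ∂_1 − rank ∂_2 = (1 − 1) − 0 = 0, and there is no ∂_2, so H_1 = 0.

(K is a triangulation of the 1-simplex.)

Hence the Betti numbers are b_0 = 1, b_1 = 0.

b_0 = 1, b_1 = 0.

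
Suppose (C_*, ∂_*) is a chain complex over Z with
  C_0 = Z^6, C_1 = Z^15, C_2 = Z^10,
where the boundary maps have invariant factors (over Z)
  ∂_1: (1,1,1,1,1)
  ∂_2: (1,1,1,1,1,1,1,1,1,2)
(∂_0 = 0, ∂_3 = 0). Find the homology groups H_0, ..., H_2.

H_0: b_0 = 6 − 0 − 5 = 1; torsion from ∂_1 factors > 1: none. So H_0 ≅ Z.
H_1: b_1 = 15 − 5 − 10 = 0; torsion from ∂_2 factors > 1: [2]. So H_1 ≅ Z_2.
H_2: b_2 = 10 − 10 − 0 = 0; torsion from ∂_3 factors > 1: none. So H_2 ≅ 0.

H_0 ≅ Z,  H_1 ≅ Z_2,  H_2 = 0.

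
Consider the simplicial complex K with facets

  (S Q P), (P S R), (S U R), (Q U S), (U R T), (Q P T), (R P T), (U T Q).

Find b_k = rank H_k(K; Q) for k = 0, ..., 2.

Fix the vertex order P < Q < R < S < T < U and write every simplex with vertices in increasing order. Then dim K = 2 and the simplices of K are:

  0-simplices (6): P, Q, R, S, T, U
  1-simplices (12): PQ, PR, PS, PT, QS, QT, QU, RS, RT, RU, SU, TU
  2-simplices (8): PQS, PQT, PRS, PRT, QSU, QTU, RSU, RTU

giving chain groups C_0 ≅ Z^6, C_1 ≅ Z^12, C_2 ≅ Z^8.

Boundary ∂_1: C_1 → C_0 sends each edge [p,q] (with p < q) to q − p.
The resulting 6×12 matrix has rank 5, and its Smith normal form has invariant factors (1,1,1,1,1).

The boundary map ∂_2: C_2 → C_1 acts by ∂[p,q,r] = [q,r] − [p,r] + [p,q]. For instance
  ∂QTU = TU − QU + QT,
  ∂RTU = TU − RU + RT.
The 12×8 boundary matrix has rank 7 and Smith normal form diag(1,1,1,1,1,1,1).

Reading off H_k = ker ∂_k / im ∂_{k+1}:

  H_0: rank C_0 − rank ∂_1 = 6 − 5 = 1, and the invariant factors of ∂_1 are all 1, so H_0 ≅ Z.
  H_1: rank ker ∂_1 − rank ∂_2 = (12 − 5) − 7 = 0, and the invariant factors of ∂_2 are all 1, so H_1 ≅ 0.
  H_2: rank ker ∂_2 − rank ∂_3 = (8 − 7) − 0 = 1, and there is no ∂_3, so H_2 ≅ Z.

(K is a triangulation of the 2-sphere S^2.)

Hence the Betti numbers are b_0 = 1, b_1 = 0, b_2 = 1.

b_0 = 1, b_1 = 0, b_2 = 1.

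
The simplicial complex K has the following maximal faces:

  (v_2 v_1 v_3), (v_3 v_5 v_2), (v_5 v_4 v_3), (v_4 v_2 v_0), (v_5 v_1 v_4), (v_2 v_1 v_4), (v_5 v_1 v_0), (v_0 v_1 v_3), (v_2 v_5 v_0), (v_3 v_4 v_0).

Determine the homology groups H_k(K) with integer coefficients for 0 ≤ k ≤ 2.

H_0 = Z,  H_1 = Z/2Z,  H_2 = 0.

We work with the vertex ordering v_0 < v_1 < v_2 < v_3 < v_4 < v_5. The simplices of K, each written with vertices in increasing order, are:

  0-simplices (6): [v_0], [v_1], [v_2], [v_3], [v_4], [v_5]
  1-simplices (15): (15 of them)
  2-simplices (10): [v_0,v_1,v_3], [v_0,v_1,v_5], [v_0,v_2,v_4], [v_0,v_2,v_5], [v_0,v_3,v_4], [v_1,v_2,v_3], [v_1,v_2,v_4], [v_1,v_4,v_5], [v_2,v_3,v_5], [v_3,v_4,v_5]

giving chain groups C_0 ≅ Z^6, C_1 ≅ Z^15, C_2 ≅ Z^10.

∂_1: C_1 → C_0 is given by ∂[p,q] = [q] − [p]. For instance
  ∂[v_3,v_5] = [v_5] − [v_3].
The resulting 6×15 matrix has rank 5, and its Smith normal form has invariant factors (1,1,1,1,1).

The boundary map ∂_2: C_2 → C_1 acts by ∂[p,q,r] = [q,r] − [p,r] + [p,q]. For instance
  ∂[v_1,v_2,v_4] = [v_2,v_4] − [v_1,v_4] + [v_1,v_2],
  ∂[v_0,v_3,v_4] = [v_3,v_4] − [v_0,v_4] + [v_0,v_3].
The resulting 15×10 matrix has rank 10, and its Smith normal form has invariant factors (1,1,1,1,1,1,1,1,1,2).

Now H_k = ker ∂_k / im ∂_{k+1}, so:

  H_0: rank C_0 − rank ∂_1 = 6 − 5 = 1, and the invariant factors of ∂_1 are all 1, so H_0 ≅ Z.
  H_1: rank ker ∂_1 − rank ∂_2 = (15 − 5) − 10 = 0, and ∂_2 has invariant factor 2 > 1, so H_1 ≅ Z/2Z.
  H_2: rank ker ∂_2 − rank ∂_3 = (10 − 10) − 0 = 0, and there is no ∂_3, so H_2 ≅ 0.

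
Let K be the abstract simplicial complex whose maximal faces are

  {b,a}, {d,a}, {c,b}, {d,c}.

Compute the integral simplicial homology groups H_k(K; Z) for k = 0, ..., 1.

H_0 = Z,  H_1 = Z.

K has 4 vertices, 4 edges.
rank ∂_0 = 0, rank ∂_1 = 3 ⇒ b_0 = 4 − 0 − 3 = 1; all invariant factors of ∂_1 are 1 so no torsion. So H_0 = Z.
rank ∂_1 = 3, rank ∂_2 = 0 ⇒ b_1 = 4 − 3 − 0 = 1. So H_1 = Z.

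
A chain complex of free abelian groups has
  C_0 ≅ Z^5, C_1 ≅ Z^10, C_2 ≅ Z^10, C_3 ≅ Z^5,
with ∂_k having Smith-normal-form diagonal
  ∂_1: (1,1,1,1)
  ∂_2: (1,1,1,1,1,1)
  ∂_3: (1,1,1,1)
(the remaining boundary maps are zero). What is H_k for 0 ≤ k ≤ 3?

H_0 = Z,  H_1 = 0,  H_2 = 0,  H_3 = Z.

H_0: b_0 = 5 − 0 − 4 = 1; torsion from ∂_1 factors > 1: none. So H_0 = Z.
H_1: b_1 = 10 − 4 − 6 = 0; torsion from ∂_2 factors > 1: none. So H_1 = 0.
H_2: b_2 = 10 − 6 − 4 = 0; torsion from ∂_3 factors > 1: none. So H_2 = 0.
H_3: b_3 = 5 − 4 − 0 = 1; torsion from ∂_4 factors > 1: none. So H_3 = Z.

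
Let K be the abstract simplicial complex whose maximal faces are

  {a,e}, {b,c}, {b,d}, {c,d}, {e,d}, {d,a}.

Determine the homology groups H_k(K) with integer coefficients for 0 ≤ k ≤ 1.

H_0 = Z,  H_1 = Z^2.

K has 5 vertices, 6 edges.
rank ∂_0 = 0, rank ∂_1 = 4 ⇒ b_0 = 5 − 0 − 4 = 1; all invariant factors of ∂_1 are 1 so no torsion. So H_0 = Z.
rank ∂_1 = 4, rank ∂_2 = 0 ⇒ b_1 = 6 − 4 − 0 = 2. So H_1 = Z^2.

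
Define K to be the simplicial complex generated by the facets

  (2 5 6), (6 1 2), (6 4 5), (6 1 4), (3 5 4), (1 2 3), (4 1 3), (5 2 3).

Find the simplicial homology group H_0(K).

Order the vertices as 1 < 2 < 3 < 4 < 5 < 6. Listing each simplex with vertices in this order, K has dimension 2 with simplices:

  0-simplices (6): [1], [2], [3], [4], [5], [6]
  1-simplices (12): [1,2], [1,3], [1,4], [1,6], [2,3], [2,5], [2,6], [3,4], [3,5], [4,5], [4,6], [5,6]
  2-simplices (8): [1,2,3], [1,2,6], [1,3,4], [1,4,6], [2,3,5], [2,5,6], [3,4,5], [4,5,6]

so the chain groups are C_0 ≅ Z^6, C_1 ≅ Z^12, C_2 ≅ Z^8.

∂_1: C_1 → C_0 sends each edge [p,q] (with p < q) to q − p. For instance
  ∂[4,6] = [6] − [4].
The resulting 6×12 matrix has rank 5, and its Smith normal form has invariant factors (1,1,1,1,1).

The boundary map ∂_2: C_2 → C_1 acts by ∂[p,q,r] = [q,r] − [p,r] + [p,q]. For instance
  ∂[4,5,6] = [5,6] − [4,6] + [4,5],
  ∂[2,5,6] = [5,6] − [2,6] + [2,5].
This gives a 12×8 integer matrix of rank 7; reducing to Smith normal form yields diagonal entries (1,1,1,1,1,1,1).

Now H_k = ker ∂_k / im ∂_{k+1}, so:

  H_0: rank C_0 − rank ∂_1 = 6 − 5 = 1, and the invariant factors of ∂_1 are all 1, so H_0 = Z.

H_0 ≅ Z.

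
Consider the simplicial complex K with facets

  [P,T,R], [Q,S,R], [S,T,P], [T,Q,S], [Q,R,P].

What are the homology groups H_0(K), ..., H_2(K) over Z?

H_0 = Z,  H_1 = Z,  H_2 = 0.

We work with the vertex ordering P < Q < R < S < T. The simplices of K, each written with vertices in increasing order, are:

  0-simplices (5): P, Q, R, S, T
  1-simplices (10): PQ, PR, PS, PT, QR, QS, QT, RS, RT, ST
  2-simplices (5): PQR, PRT, PST, QRS, QST

Hence C_0 ≅ Z^5, C_1 ≅ Z^10, C_2 ≅ Z^5.

∂_1: C_1 → C_0 sends each edge [p,q] (with p < q) to q − p.
As a 5×10 matrix over Z this has rank 4, with invariant factors (1,1,1,1).

∂_2: C_2 → C_1 sends each 2-simplex [p,q,r] to [q,r] − [p,r] + [p,q]. For instance
  ∂PST = ST − PT + PS,
  ∂PRT = RT − PT + PR.
The resulting 10×5 matrix has rank 5, and its Smith normal form has invariant factors (1,1,1,1,1).

Computing H_k = (kernel of ∂_k) / (image of ∂_{k+1}):

  H_0: rank C_0 − rank ∂_1 = 5 − 4 = 1, and the invariant factors of ∂_1 are all 1, so H_0 = Z.
  H_1: rank ker ∂_1 − rank ∂_2 = (10 − 4) − 5 = 1, and the invariant factors of ∂_2 are all 1, so H_1 = Z.
  H_2: rank ker ∂_2 − rank ∂_3 = (5 − 5) − 0 = 0, and there is no ∂_3, so H_2 = 0.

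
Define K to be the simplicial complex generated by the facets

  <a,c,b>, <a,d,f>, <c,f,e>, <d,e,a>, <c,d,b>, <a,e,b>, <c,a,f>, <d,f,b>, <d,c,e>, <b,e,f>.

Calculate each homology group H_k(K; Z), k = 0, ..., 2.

Fix the vertex order a < b < c < d < e < f and write every simplex with vertices in increasing order. Then dim K = 2 and the simplices of K are:

  0-simplices (6): a, b, c, d, e, f
  1-simplices (15): ab, ac, ad, ae, af, bc, bd, be, bf, cd, ce, cf, de, df, ef
  2-simplices (10): abc, abe, acf, ade, adf, bcd, bdf, bef, cde, cef

giving chain groups C_0 ≅ Z^6, C_1 ≅ Z^15, C_2 ≅ Z^10.

∂_1: C_1 → C_0 sends each edge [p,q] (with p < q) to q − p. For instance
  ∂bc = c − b.
As a 6×15 matrix over Z this has rank 5, with invariant factors (1,1,1,1,1).

∂_2: C_2 → C_1 maps a triangle to the signed sum of its edges. For instance
  ∂bdf = df − bf + bd,
  ∂ade = de − ae + ad.
This gives a 15×10 integer matrix of rank 10; reducing to Smith normal form yields diagonal entries (1,1,1,1,1,1,1,1,1,2).

Computing H_k = (kernel of ∂_k) / (image of ∂_{k+1}):

  H_0: rank C_0 − rank ∂_1 = 6 − 5 = 1, and the invariant factors of ∂_1 are all 1, so H_0 = Z.
  H_1: rank ker ∂_1 − rank ∂_2 = (15 − 5) − 10 = 0, and ∂_2 has invariant factor 2 > 1, so H_1 = Z/2Z.
  H_2: rank ker ∂_2 − rank ∂_3 = (10 − 10) − 0 = 0, and there is no ∂_3, so H_2 = 0.

As a check, the Euler characteristic is 6 − 15 + 10 = 1, which agrees with 1 − 0 + 0 = 1.

H_0 ≅ Z,  H_1 ≅ Z/2Z,  H_2 = 0.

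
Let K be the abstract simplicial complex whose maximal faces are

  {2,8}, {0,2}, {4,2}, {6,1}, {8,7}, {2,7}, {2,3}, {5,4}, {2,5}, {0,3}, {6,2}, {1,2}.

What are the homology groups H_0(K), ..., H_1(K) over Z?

H_0 = Z,  H_1 = Z^4.

We work with the vertex ordering 0 < 1 < 2 < 3 < 4 < 5 < 6 < 7 < 8. The simplices of K, each written with vertices in increasing order, are:

  0-simplices (9): [0], [1], [2], [3], [4], [5], [6], [7], [8]
  1-simplices (12): [0,2], [0,3], [1,2], [1,6], [2,3], [2,4], [2,5], [2,6], [2,7], [2,8], [4,5], [7,8]

so the chain groups are C_0 ≅ Z^9, C_1 ≅ Z^12.

The boundary map ∂_1: C_1 → C_0 is given by ∂[p,q] = [q] − [p]. For instance
  ∂[2,8] = [8] − [2].
As a 9×12 matrix over Z this has rank 8, with invariant factors (1,1,1,1,1,1,1,1).

From H_k ≅ ker(∂_k) / im(∂_{k+1}) we obtain:

  H_0: rank C_0 − rank ∂_1 = 9 − 8 = 1, and the invariant factors of ∂_1 are all 1, so H_0 ≅ Z.
  H_1: rank ker ∂_1 − rank ∂_2 = (12 − 8) − 0 = 4, and there is no ∂_2, so H_1 ≅ Z^4.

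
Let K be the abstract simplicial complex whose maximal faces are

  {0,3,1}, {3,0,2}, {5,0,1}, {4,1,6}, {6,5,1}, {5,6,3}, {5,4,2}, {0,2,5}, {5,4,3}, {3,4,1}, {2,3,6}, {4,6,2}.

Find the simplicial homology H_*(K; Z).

Order the vertices as 0 < 1 < 2 < 3 < 4 < 5 < 6. Listing each simplex with vertices in this order, K has dimension 2 with simplices:

  0-simplices (7): [0], [1], [2], [3], [4], [5], [6]
  1-simplices (18): [0,1], [0,2], [0,3], [0,5], [1,3], [1,4], [1,5], [1,6], [2,3], [2,4], [2,5], [2,6], [3,4], [3,5], [3,6], [4,5], [4,6], [5,6]
  2-simplices (12): [0,1,3], [0,1,5], [0,2,3], [0,2,5], [1,3,4], [1,4,6], [1,5,6], [2,3,6], [2,4,5], [2,4,6], [3,4,5], [3,5,6]

Hence C_0 ≅ Z^7, C_1 ≅ Z^18, C_2 ≅ Z^12.

∂_1: C_1 → C_0 sends each edge [p,q] (with p < q) to q − p. For instance
  ∂[1,6] = [6] − [1].
The 7×18 boundary matrix has rank 6 and Smith normal form diag(1,1,1,1,1,1).

The boundary map ∂_2: C_2 → C_1 maps a triangle to the signed sum of its edges. For instance
  ∂[1,3,4] = [3,4] − [1,4] + [1,3],
  ∂[0,1,3] = [1,3] − [0,3] + [0,1].
The 18×12 boundary matrix has rank 12 and Smith normal form diag(1,1,1,1,1,1,1,1,1,1,1,2).

Reading off H_k = ker ∂_k / im ∂_{k+1}:

  H_0: rank C_0 − rank ∂_1 = 7 − 6 = 1, and the invariant factors of ∂_1 are all 1, so H_0 ≅ Z.
  H_1: rank ker ∂_1 − rank ∂_2 = (18 − 6) − 12 = 0, and ∂_2 has invariant factor 2 > 1, so H_1 ≅ Z/2.
  H_2: rank ker ∂_2 − rank ∂_3 = (12 − 12) − 0 = 0, and there is no ∂_3, so H_2 ≅ 0.

As a check, the Euler characteristic is 7 − 18 + 12 = 1, which agrees with 1 − 0 + 0 = 1.

H_0 = Z,  H_1 = Z/2,  H_2 = 0.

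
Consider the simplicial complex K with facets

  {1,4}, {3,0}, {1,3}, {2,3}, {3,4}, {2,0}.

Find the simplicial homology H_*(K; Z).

Take the total order 0 < 1 < 2 < 3 < 4 on the vertex set. Then K (dimension 1) consists of the simplices:

  0-simplices (5): [0], [1], [2], [3], [4]
  1-simplices (6): [0,2], [0,3], [1,3], [1,4], [2,3], [3,4]

giving chain groups C_0 ≅ Z^5, C_1 ≅ Z^6.

The boundary map ∂_1: C_1 → C_0 is given by ∂[p,q] = [q] − [p]. For instance
  ∂[1,3] = [3] − [1].
This gives a 5×6 integer matrix of rank 4; reducing to Smith normal form yields diagonal entries (1,1,1,1).

Now H_k = ker ∂_k / im ∂_{k+1}, so:

  H_0: rank C_0 − rank ∂_1 = 5 − 4 = 1, and the invariant factors of ∂_1 are all 1, so H_0 ≅ Z.
  H_1: rank ker ∂_1 − rank ∂_2 = (6 − 4) − 0 = 2, and there is no ∂_2, so H_1 ≅ Z^2.

H_0 ≅ Z,  H_1 ≅ Z^2.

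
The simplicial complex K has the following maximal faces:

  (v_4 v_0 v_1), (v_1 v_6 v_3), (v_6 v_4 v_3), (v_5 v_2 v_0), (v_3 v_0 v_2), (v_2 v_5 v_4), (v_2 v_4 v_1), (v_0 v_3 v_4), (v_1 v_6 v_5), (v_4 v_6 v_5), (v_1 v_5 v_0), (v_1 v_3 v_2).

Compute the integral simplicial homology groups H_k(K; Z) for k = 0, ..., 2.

H_0 ≅ Z,  H_1 ≅ Z/2Z,  H_2 = 0.

Take the total order v_0 < v_1 < v_2 < v_3 < v_4 < v_5 < v_6 on the vertex set. Then K (dimension 2) consists of the simplices:

  0-simplices (7): [v_0], [v_1], [v_2], [v_3], [v_4], [v_5], [v_6]
  1-simplices (18): (18 of them)
  2-simplices (12): (12 of them)

Hence C_0 ≅ Z^7, C_1 ≅ Z^18, C_2 ≅ Z^12.

The boundary map ∂_1: C_1 → C_0 sends each edge [p,q] (with p < q) to q − p. For instance
  ∂[v_1,v_6] = [v_6] − [v_1].
The 7×18 boundary matrix has rank 6 and Smith normal form diag(1,1,1,1,1,1).

∂_2: C_2 → C_1 acts by ∂[p,q,r] = [q,r] − [p,r] + [p,q]. For instance
  ∂[v_0,v_1,v_4] = [v_1,v_4] − [v_0,v_4] + [v_0,v_1],
  ∂[v_0,v_2,v_3] = [v_2,v_3] − [v_0,v_3] + [v_0,v_2].
As a 18×12 matrix over Z this has rank 12, with invariant factors (1,1,1,1,1,1,1,1,1,1,1,2).

Reading off H_k = ker ∂_k / im ∂_{k+1}:

  H_0: rank C_0 − rank ∂_1 = 7 − 6 = 1, and the invariant factors of ∂_1 are all 1, so H_0 ≅ Z.
  H_1: rank ker ∂_1 − rank ∂_2 = (18 − 6) − 12 = 0, and ∂_2 has invariant factor 2 > 1, so H_1 ≅ Z/2Z.
  H_2: rank ker ∂_2 − rank ∂_3 = (12 − 12) − 0 = 0, and there is no ∂_3, so H_2 ≅ 0.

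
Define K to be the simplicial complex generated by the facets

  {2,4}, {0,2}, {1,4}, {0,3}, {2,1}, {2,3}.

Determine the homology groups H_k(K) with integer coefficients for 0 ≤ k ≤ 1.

H_0 = Z,  H_1 = Z^2.

K has 5 vertices, 6 edges.
rank ∂_0 = 0, rank ∂_1 = 4 ⇒ b_0 = 5 − 0 − 4 = 1; all invariant factors of ∂_1 are 1 so no torsion. So H_0 = Z.
rank ∂_1 = 4, rank ∂_2 = 0 ⇒ b_1 = 6 − 4 − 0 = 2. So H_1 = Z^2.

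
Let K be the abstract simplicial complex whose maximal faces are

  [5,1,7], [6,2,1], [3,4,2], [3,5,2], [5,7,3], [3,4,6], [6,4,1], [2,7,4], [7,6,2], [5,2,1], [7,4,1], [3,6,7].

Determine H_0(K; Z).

H_0 = Z.

Fix the vertex order 1 < 2 < 3 < 4 < 5 < 6 < 7 and write every simplex with vertices in increasing order. Then dim K = 2 and the simplices of K are:

  0-simplices (7): [1], [2], [3], [4], [5], [6], [7]
  1-simplices (18): [1,2], [1,4], [1,5], [1,6], [1,7], [2,3], [2,4], [2,5], [2,6], [2,7], [3,4], [3,5], [3,6], [3,7], [4,6], [4,7], [5,7], [6,7]
  2-simplices (12): [1,2,5], [1,2,6], [1,4,6], [1,4,7], [1,5,7], [2,3,4], [2,3,5], [2,4,7], [2,6,7], [3,4,6], [3,5,7], [3,6,7]

so the chain groups are C_0 ≅ Z^7, C_1 ≅ Z^18, C_2 ≅ Z^12.

∂_1: C_1 → C_0 maps an edge to its endpoints' difference, ∂[p,q] = q − p. For instance
  ∂[3,5] = [5] − [3].
This gives a 7×18 integer matrix of rank 6; reducing to Smith normal form yields diagonal entries (1,1,1,1,1,1).

∂_2: C_2 → C_1 maps a triangle to the signed sum of its edges. For instance
  ∂[2,3,5] = [3,5] − [2,5] + [2,3],
  ∂[1,2,6] = [2,6] − [1,6] + [1,2].
This gives a 18×12 integer matrix of rank 12; reducing to Smith normal form yields diagonal entries (1,1,1,1,1,1,1,1,1,1,1,2).

Reading off H_k = ker ∂_k / im ∂_{k+1}:

  H_0: rank C_0 − rank ∂_1 = 7 − 6 = 1, and the invariant factors of ∂_1 are all 1, so H_0 = Z.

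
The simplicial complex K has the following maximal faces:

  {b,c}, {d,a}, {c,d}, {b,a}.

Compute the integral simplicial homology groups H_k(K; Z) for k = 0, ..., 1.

We work with the vertex ordering a < b < c < d. The simplices of K, each written with vertices in increasing order, are:

  0-simplices (4): a, b, c, d
  1-simplices (4): ab, ad, bc, cd

Hence C_0 ≅ Z^4, C_1 ≅ Z^4.

The boundary map ∂_1: C_1 → C_0 sends each edge [p,q] (with p < q) to q − p.
As a 4×4 matrix over Z this has rank 3, with invariant factors (1,1,1).

Reading off H_k = ker ∂_k / im ∂_{k+1}:

  H_0: rank C_0 − rank ∂_1 = 4 − 3 = 1, and the invariant factors of ∂_1 are all 1, so H_0 = Z.
  H_1: rank ker ∂_1 − rank ∂_2 = (4 − 3) − 0 = 1, and there is no ∂_2, so H_1 = Z.

As a check, the Euler characteristic is 4 − 4 = 0, which agrees with 1 − 1 = 0.

H_0 ≅ Z,  H_1 ≅ Z.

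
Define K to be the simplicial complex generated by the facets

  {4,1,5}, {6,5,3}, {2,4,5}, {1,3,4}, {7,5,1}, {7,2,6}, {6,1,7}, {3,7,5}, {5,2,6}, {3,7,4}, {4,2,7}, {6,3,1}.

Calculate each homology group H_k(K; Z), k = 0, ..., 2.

H_0 = Z,  H_1 = Z/2,  H_2 = 0.

K has 7 vertices, 18 edges, 12 triangles.
rank ∂_0 = 0, rank ∂_1 = 6 ⇒ b_0 = 7 − 0 − 6 = 1; all invariant factors of ∂_1 are 1 so no torsion. So H_0 ≅ Z.
rank ∂_1 = 6, rank ∂_2 = 12 ⇒ b_1 = 18 − 6 − 12 = 0; ∂_2 has invariant factor(s) [2] giving torsion. So H_1 ≅ Z/2.
rank ∂_2 = 12, rank ∂_3 = 0 ⇒ b_2 = 12 − 12 − 0 = 0. So H_2 ≅ 0.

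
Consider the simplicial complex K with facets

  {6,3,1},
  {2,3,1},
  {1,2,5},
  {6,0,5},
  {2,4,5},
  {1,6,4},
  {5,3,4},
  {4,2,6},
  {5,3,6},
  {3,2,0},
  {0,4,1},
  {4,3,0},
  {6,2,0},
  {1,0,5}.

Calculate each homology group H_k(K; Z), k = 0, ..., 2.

H_0 = Z,  H_1 = Z^2,  H_2 = Z.

Order the vertices as 0 < 1 < 2 < 3 < 4 < 5 < 6. Listing each simplex with vertices in this order, K has dimension 2 with simplices:

  0-simplices (7): [0], [1], [2], [3], [4], [5], [6]
  1-simplices (21): [0,1], [0,2], [0,3], [0,4], [0,5], [0,6], [1,2], [1,3], [1,4], [1,5], [1,6], [2,3], [2,4], [2,5], [2,6], [3,4], [3,5], [3,6], [4,5], [4,6], [5,6]
  2-simplices (14): [0,1,4], [0,1,5], [0,2,3], [0,2,6], [0,3,4], [0,5,6], [1,2,3], [1,2,5], [1,3,6], [1,4,6], [2,4,5], [2,4,6], [3,4,5], [3,5,6]

Hence C_0 ≅ Z^7, C_1 ≅ Z^21, C_2 ≅ Z^14.

∂_1: C_1 → C_0 sends each edge [p,q] (with p < q) to q − p.
The 7×21 boundary matrix has rank 6 and Smith normal form diag(1,1,1,1,1,1).

Boundary ∂_2: C_2 → C_1 acts by ∂[p,q,r] = [q,r] − [p,r] + [p,q]. For instance
  ∂[1,2,5] = [2,5] − [1,5] + [1,2],
  ∂[0,5,6] = [5,6] − [0,6] + [0,5].
As a 21×14 matrix over Z this has rank 13, with invariant factors (1,1,1,1,1,1,1,1,1,1,1,1,1).

Computing H_k = (kernel of ∂_k) / (image of ∂_{k+1}):

  H_0: rank C_0 − rank ∂_1 = 7 − 6 = 1, and the invariant factors of ∂_1 are all 1, so H_0 ≅ Z.
  H_1: rank ker ∂_1 − rank ∂_2 = (21 − 6) − 13 = 2, and the invariant factors of ∂_2 are all 1, so H_1 ≅ Z^2.
  H_2: rank ker ∂_2 − rank ∂_3 = (14 − 13) − 0 = 1, and there is no ∂_3, so H_2 ≅ Z.

As a check, the Euler characteristic is 7 − 21 + 14 = 0, which agrees with 1 − 2 + 1 = 0.
(K is a triangulation of the torus T^2.)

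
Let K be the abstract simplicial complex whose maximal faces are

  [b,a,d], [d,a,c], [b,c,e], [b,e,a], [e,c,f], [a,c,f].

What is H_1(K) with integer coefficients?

We work with the vertex ordering a < b < c < d < e < f. The simplices of K, each written with vertices in increasing order, are:

  0-simplices (6): a, b, c, d, e, f
  1-simplices (12): ab, ac, ad, ae, af, bc, bd, be, cd, ce, cf, ef
  2-simplices (6): abd, abe, acd, acf, bce, cef

so the chain groups are C_0 ≅ Z^6, C_1 ≅ Z^12, C_2 ≅ Z^6.

The boundary map ∂_1: C_1 → C_0 is given by ∂[p,q] = [q] − [p]. For instance
  ∂cf = f − c.
As a 6×12 matrix over Z this has rank 5, with invariant factors (1,1,1,1,1).

The boundary map ∂_2: C_2 → C_1 sends each 2-simplex [p,q,r] to [q,r] − [p,r] + [p,q]. For instance
  ∂acf = cf − af + ac,
  ∂abe = be − ae + ab.
This gives a 12×6 integer matrix of rank 6; reducing to Smith normal form yields diagonal entries (1,1,1,1,1,1).

Reading off H_k = ker ∂_k / im ∂_{k+1}:

  H_1: rank ker ∂_1 − rank ∂_2 = (12 − 5) − 6 = 1, and the invariant factors of ∂_2 are all 1, so H_1 = Z.

H_1 = Z.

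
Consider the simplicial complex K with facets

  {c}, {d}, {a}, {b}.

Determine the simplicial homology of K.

H_0 = Z^4.

Fix the vertex order a < b < c < d and write every simplex with vertices in increasing order. Then dim K = 0 and the simplices of K are:

  0-simplices (4): a, b, c, d

so the chain groups are C_0 ≅ Z^4.

From H_k ≅ ker(∂_k) / im(∂_{k+1}) we obtain:

  H_0: rank C_0 − rank ∂_1 = 4 − 0 = 4, and there is no ∂_1, so H_0 ≅ Z^4.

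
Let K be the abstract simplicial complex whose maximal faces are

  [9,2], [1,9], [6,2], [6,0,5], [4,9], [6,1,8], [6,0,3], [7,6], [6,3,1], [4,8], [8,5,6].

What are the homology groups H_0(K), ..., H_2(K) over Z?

H_0 = Z,  H_1 = Z^2,  H_2 = 0.

Take the total order 0 < 1 < 2 < 3 < 4 < 5 < 6 < 7 < 8 < 9 on the vertex set. Then K (dimension 2) consists of the simplices:

  0-simplices (10): [0], [1], [2], [3], [4], [5], [6], [7], [8], [9]
  1-simplices (16): [0,3], [0,5], [0,6], [1,3], [1,6], [1,8], [1,9], [2,6], [2,9], [3,6], [4,8], [4,9], [5,6], [5,8], [6,7], [6,8]
  2-simplices (5): [0,3,6], [0,5,6], [1,3,6], [1,6,8], [5,6,8]

so the chain groups are C_0 ≅ Z^10, C_1 ≅ Z^16, C_2 ≅ Z^5.

Boundary ∂_1: C_1 → C_0 is given by ∂[p,q] = [q] − [p]. For instance
  ∂[6,8] = [8] − [6].
As a 10×16 matrix over Z this has rank 9, with invariant factors (1,1,1,1,1,1,1,1,1).

Boundary ∂_2: C_2 → C_1 maps a triangle to the signed sum of its edges. For instance
  ∂[0,5,6] = [5,6] − [0,6] + [0,5],
  ∂[1,6,8] = [6,8] − [1,8] + [1,6].
The resulting 16×5 matrix has rank 5, and its Smith normal form has invariant factors (1,1,1,1,1).

Now H_k = ker ∂_k / im ∂_{k+1}, so:

  H_0: rank C_0 − rank ∂_1 = 10 − 9 = 1, and the invariant factors of ∂_1 are all 1, so H_0 = Z.
  H_1: rank ker ∂_1 − rank ∂_2 = (16 − 9) − 5 = 2, and the invariant factors of ∂_2 are all 1, so H_1 = Z^2.
  H_2: rank ker ∂_2 − rank ∂_3 = (5 − 5) − 0 = 0, and there is no ∂_3, so H_2 = 0.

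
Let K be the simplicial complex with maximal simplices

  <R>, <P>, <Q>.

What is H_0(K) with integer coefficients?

We work with the vertex ordering P < Q < R. The simplices of K, each written with vertices in increasing order, are:

  0-simplices (3): P, Q, R

Hence C_0 ≅ Z^3.

Computing H_k = (kernel of ∂_k) / (image of ∂_{k+1}):

  H_0: rank C_0 − rank ∂_1 = 3 − 0 = 3, and there is no ∂_1, so H_0 = Z^3.

H_0 = Z^3.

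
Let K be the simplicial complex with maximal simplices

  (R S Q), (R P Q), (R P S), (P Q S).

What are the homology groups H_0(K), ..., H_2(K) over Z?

H_0 = Z,  H_1 = 0,  H_2 = Z.

Order the vertices as P < Q < R < S. Listing each simplex with vertices in this order, K has dimension 2 with simplices:

  0-simplices (4): P, Q, R, S
  1-simplices (6): PQ, PR, PS, QR, QS, RS
  2-simplices (4): PQR, PQS, PRS, QRS

Hence C_0 ≅ Z^4, C_1 ≅ Z^6, C_2 ≅ Z^4.

∂_1: C_1 → C_0 sends each edge [p,q] (with p < q) to q − p.
The resulting 4×6 matrix has rank 3, and its Smith normal form has invariant factors (1,1,1).

∂_2: C_2 → C_1 sends each 2-simplex [p,q,r] to [q,r] − [p,r] + [p,q]. For instance
  ∂PRS = RS − PS + PR,
  ∂PQS = QS − PS + PQ.
As a 6×4 matrix over Z this has rank 3, with invariant factors (1,1,1).

Now H_k = ker ∂_k / im ∂_{k+1}, so:

  H_0: rank C_0 − rank ∂_1 = 4 − 3 = 1, and the invariant factors of ∂_1 are all 1, so H_0 ≅ Z.
  H_1: rank ker ∂_1 − rank ∂_2 = (6 − 3) − 3 = 0, and the invariant factors of ∂_2 are all 1, so H_1 ≅ 0.
  H_2: rank ker ∂_2 − rank ∂_3 = (4 − 3) − 0 = 1, and there is no ∂_3, so H_2 ≅ Z.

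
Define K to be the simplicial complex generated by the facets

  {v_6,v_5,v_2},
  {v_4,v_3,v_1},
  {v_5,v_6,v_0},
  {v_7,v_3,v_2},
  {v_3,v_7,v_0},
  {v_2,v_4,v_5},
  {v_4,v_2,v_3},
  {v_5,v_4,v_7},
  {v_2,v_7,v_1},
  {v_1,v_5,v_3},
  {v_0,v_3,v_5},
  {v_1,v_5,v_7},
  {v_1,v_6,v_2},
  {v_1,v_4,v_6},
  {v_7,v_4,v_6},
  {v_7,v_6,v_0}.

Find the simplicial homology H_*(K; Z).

H_0 ≅ Z,  H_1 ≅ Z^2,  H_2 ≅ Z.

Take the total order v_0 < v_1 < v_2 < v_3 < v_4 < v_5 < v_6 < v_7 on the vertex set. Then K (dimension 2) consists of the simplices:

  0-simplices (8): [v_0], [v_1], [v_2], [v_3], [v_4], [v_5], [v_6], [v_7]
  1-simplices (24): (24 of them)
  2-simplices (16): (16 of them)

Hence C_0 ≅ Z^8, C_1 ≅ Z^24, C_2 ≅ Z^16.

The boundary map ∂_1: C_1 → C_0 is given by ∂[p,q] = [q] − [p]. For instance
  ∂[v_2,v_6] = [v_6] − [v_2].
The resulting 8×24 matrix has rank 7, and its Smith normal form has invariant factors (1,1,1,1,1,1,1).

The boundary map ∂_2: C_2 → C_1 sends each 2-simplex [p,q,r] to [q,r] − [p,r] + [p,q]. For instance
  ∂[v_1,v_2,v_7] = [v_2,v_7] − [v_1,v_7] + [v_1,v_2],
  ∂[v_1,v_2,v_6] = [v_2,v_6] − [v_1,v_6] + [v_1,v_2].
The 24×16 boundary matrix has rank 15 and Smith normal form diag(1,1,1,1,1,1,1,1,1,1,1,1,1,1,1).

Now H_k = ker ∂_k / im ∂_{k+1}, so:

  H_0: rank C_0 − rank ∂_1 = 8 − 7 = 1, and the invariant factors of ∂_1 are all 1, so H_0 = Z.
  H_1: rank ker ∂_1 − rank ∂_2 = (24 − 7) − 15 = 2, and the invariant factors of ∂_2 are all 1, so H_1 = Z^2.
  H_2: rank ker ∂_2 − rank ∂_3 = (16 − 15) − 0 = 1, and there is no ∂_3, so H_2 = Z.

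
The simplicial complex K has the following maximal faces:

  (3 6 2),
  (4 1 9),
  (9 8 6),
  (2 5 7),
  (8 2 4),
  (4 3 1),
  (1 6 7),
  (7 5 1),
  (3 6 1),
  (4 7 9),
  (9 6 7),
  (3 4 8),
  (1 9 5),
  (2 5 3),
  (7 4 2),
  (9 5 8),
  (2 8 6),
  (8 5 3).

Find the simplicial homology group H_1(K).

Take the total order 1 < 2 < 3 < 4 < 5 < 6 < 7 < 8 < 9 on the vertex set. Then K (dimension 2) consists of the simplices:

  0-simplices (9): [1], [2], [3], [4], [5], [6], [7], [8], [9]
  1-simplices (27): (27 of them)
  2-simplices (18): [1,3,4], [1,3,6], [1,4,9], [1,5,7], [1,5,9], [1,6,7], [2,3,5], [2,3,6], [2,4,7], [2,4,8], [2,5,7], [2,6,8], [3,4,8], [3,5,8], [4,7,9], [5,8,9], [6,7,9], [6,8,9]

giving chain groups C_0 ≅ Z^9, C_1 ≅ Z^27, C_2 ≅ Z^18.

∂_1: C_1 → C_0 sends each edge [p,q] (with p < q) to q − p. For instance
  ∂[2,5] = [5] − [2].
This gives a 9×27 integer matrix of rank 8; reducing to Smith normal form yields diagonal entries (1,1,1,1,1,1,1,1).

∂_2: C_2 → C_1 maps a triangle to the signed sum of its edges. For instance
  ∂[3,5,8] = [5,8] − [3,8] + [3,5],
  ∂[2,3,5] = [3,5] − [2,5] + [2,3].
The 27×18 boundary matrix has rank 18 and Smith normal form diag(1,1,1,1,1,1,1,1,1,1,1,1,1,1,1,1,1,2).

Now H_k = ker ∂_k / im ∂_{k+1}, so:

  H_1: rank ker ∂_1 − rank ∂_2 = (27 − 8) − 18 = 1, and ∂_2 has invariant factor 2 > 1, so H_1 = Z ⊕ Z/2Z.

H_1 ≅ Z ⊕ Z/2Z.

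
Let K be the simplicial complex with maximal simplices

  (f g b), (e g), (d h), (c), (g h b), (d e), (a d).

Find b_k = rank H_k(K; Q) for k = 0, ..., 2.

K has 8 vertices, 9 edges, 2 triangles.
rank ∂_0 = 0, rank ∂_1 = 6 ⇒ b_0 = 8 − 0 − 6 = 2; all invariant factors of ∂_1 are 1 so no torsion. So H_0 ≅ Z^2.
rank ∂_1 = 6, rank ∂_2 = 2 ⇒ b_1 = 9 − 6 − 2 = 1; all invariant factors of ∂_2 are 1 so no torsion. So H_1 ≅ Z.
rank ∂_2 = 2, rank ∂_3 = 0 ⇒ b_2 = 2 − 2 − 0 = 0. So H_2 ≅ 0.

b_0 = 2, b_1 = 1, b_2 = 0.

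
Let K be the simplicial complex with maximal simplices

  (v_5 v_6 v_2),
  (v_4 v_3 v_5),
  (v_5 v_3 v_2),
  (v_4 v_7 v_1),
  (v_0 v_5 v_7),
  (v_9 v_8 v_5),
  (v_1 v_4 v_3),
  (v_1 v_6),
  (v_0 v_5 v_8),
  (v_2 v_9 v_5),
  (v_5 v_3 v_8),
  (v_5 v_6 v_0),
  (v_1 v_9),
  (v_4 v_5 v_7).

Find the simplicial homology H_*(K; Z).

H_0 = Z,  H_1 = Z^2,  H_2 = 0.

Fix the vertex order v_0 < v_1 < v_2 < v_3 < v_4 < v_5 < v_6 < v_7 < v_8 < v_9 and write every simplex with vertices in increasing order. Then dim K = 2 and the simplices of K are:

  0-simplices (10): [v_0], [v_1], [v_2], [v_3], [v_4], [v_5], [v_6], [v_7], [v_8], [v_9]
  1-simplices (23): (23 of them)
  2-simplices (12): (12 of them)

so the chain groups are C_0 ≅ Z^10, C_1 ≅ Z^23, C_2 ≅ Z^12.

The boundary map ∂_1: C_1 → C_0 is given by ∂[p,q] = [q] − [p].
This gives a 10×23 integer matrix of rank 9; reducing to Smith normal form yields diagonal entries (1,1,1,1,1,1,1,1,1).

The boundary map ∂_2: C_2 → C_1 maps a triangle to the signed sum of its edges. For instance
  ∂[v_0,v_5,v_8] = [v_5,v_8] − [v_0,v_8] + [v_0,v_5],
  ∂[v_3,v_4,v_5] = [v_4,v_5] − [v_3,v_5] + [v_3,v_4].
As a 23×12 matrix over Z this has rank 12, with invariant factors (1,1,1,1,1,1,1,1,1,1,1,1).

From H_k ≅ ker(∂_k) / im(∂_{k+1}) we obtain:

  H_0: rank C_0 − rank ∂_1 = 10 − 9 = 1, and the invariant factors of ∂_1 are all 1, so H_0 = Z.
  H_1: rank ker ∂_1 − rank ∂_2 = (23 − 9) − 12 = 2, and the invariant factors of ∂_2 are all 1, so H_1 = Z^2.
  H_2: rank ker ∂_2 − rank ∂_3 = (12 − 12) − 0 = 0, and there is no ∂_3, so H_2 = 0.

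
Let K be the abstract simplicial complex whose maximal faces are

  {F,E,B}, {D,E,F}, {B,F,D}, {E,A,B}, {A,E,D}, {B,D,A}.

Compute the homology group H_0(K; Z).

We work with the vertex ordering A < B < D < E < F. The simplices of K, each written with vertices in increasing order, are:

  0-simplices (5): A, B, D, E, F
  1-simplices (9): AB, AD, AE, BD, BE, BF, DE, DF, EF
  2-simplices (6): ABD, ABE, ADE, BDF, BEF, DEF

giving chain groups C_0 ≅ Z^5, C_1 ≅ Z^9, C_2 ≅ Z^6.

Boundary ∂_1: C_1 → C_0 sends each edge [p,q] (with p < q) to q − p.
The resulting 5×9 matrix has rank 4, and its Smith normal form has invariant factors (1,1,1,1).

∂_2: C_2 → C_1 acts by ∂[p,q,r] = [q,r] − [p,r] + [p,q]. For instance
  ∂ABD = BD − AD + AB,
  ∂ADE = DE − AE + AD.
As a 9×6 matrix over Z this has rank 5, with invariant factors (1,1,1,1,1).

Computing H_k = (kernel of ∂_k) / (image of ∂_{k+1}):

  H_0: rank C_0 − rank ∂_1 = 5 − 4 = 1, and the invariant factors of ∂_1 are all 1, so H_0 ≅ Z.

H_0 = Z.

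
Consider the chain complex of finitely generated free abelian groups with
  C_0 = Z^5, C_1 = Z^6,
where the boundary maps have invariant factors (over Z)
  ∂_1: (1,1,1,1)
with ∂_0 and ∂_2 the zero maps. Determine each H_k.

H_0: b_0 = 5 − 0 − 4 = 1; torsion from ∂_1 factors > 1: none. So H_0 ≅ Z.
H_1: b_1 = 6 − 4 − 0 = 2; torsion from ∂_2 factors > 1: none. So H_1 ≅ Z^2.

H_0 ≅ Z,  H_1 ≅ Z^2.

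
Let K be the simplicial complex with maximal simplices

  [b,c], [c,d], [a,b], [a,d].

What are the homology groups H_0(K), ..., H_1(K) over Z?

Take the total order a < b < c < d on the vertex set. Then K (dimension 1) consists of the simplices:

  0-simplices (4): a, b, c, d
  1-simplices (4): ab, ad, bc, cd

Hence C_0 ≅ Z^4, C_1 ≅ Z^4.

Boundary ∂_1: C_1 → C_0 is given by ∂[p,q] = [q] − [p]. For instance
  ∂cd = d − c.
The 4×4 boundary matrix has rank 3 and Smith normal form diag(1,1,1).

Now H_k = ker ∂_k / im ∂_{k+1}, so:

  H_0: rank C_0 − rank ∂_1 = 4 − 3 = 1, and the invariant factors of ∂_1 are all 1, so H_0 ≅ Z.
  H_1: rank ker ∂_1 − rank ∂_2 = (4 − 3) − 0 = 1, and there is no ∂_2, so H_1 ≅ Z.

H_0 = Z,  H_1 = Z.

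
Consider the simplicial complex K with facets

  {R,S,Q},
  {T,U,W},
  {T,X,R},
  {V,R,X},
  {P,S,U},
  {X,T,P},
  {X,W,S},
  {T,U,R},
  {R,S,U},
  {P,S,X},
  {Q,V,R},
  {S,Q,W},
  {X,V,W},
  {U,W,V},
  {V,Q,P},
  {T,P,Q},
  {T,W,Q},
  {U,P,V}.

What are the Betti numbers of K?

Fix the vertex order P < Q < R < S < T < U < V < W < X and write every simplex with vertices in increasing order. Then dim K = 2 and the simplices of K are:

  0-simplices (9): P, Q, R, S, T, U, V, W, X
  1-simplices (27): PQ, PS, PT, PU, PV, PX, QR, QS, QT, QV, QW, RS, RT, RU, RV, RX, SU, SW, SX, TU, TW, TX, UV, UW, VW, VX, WX
  2-simplices (18): PQT, PQV, PSU, PSX, PTX, PUV, QRS, QRV, QSW, QTW, RSU, RTU, RTX, RVX, SWX, TUW, UVW, VWX

giving chain groups C_0 ≅ Z^9, C_1 ≅ Z^27, C_2 ≅ Z^18.

Boundary ∂_1: C_1 → C_0 maps an edge to its endpoints' difference, ∂[p,q] = q − p. For instance
  ∂PV = V − P.
The resulting 9×27 matrix has rank 8, and its Smith normal form has invariant factors (1,1,1,1,1,1,1,1).

Boundary ∂_2: C_2 → C_1 sends each 2-simplex [p,q,r] to [q,r] − [p,r] + [p,q]. For instance
  ∂RVX = VX − RX + RV,
  ∂TUW = UW − TW + TU.
As a 27×18 matrix over Z this has rank 17, with invariant factors (1,1,1,1,1,1,1,1,1,1,1,1,1,1,1,1,1).

From H_k ≅ ker(∂_k) / im(∂_{k+1}) we obtain:

  H_0: rank C_0 − rank ∂_1 = 9 − 8 = 1, and the invariant factors of ∂_1 are all 1, so H_0 = Z.
  H_1: rank ker ∂_1 − rank ∂_2 = (27 − 8) − 17 = 2, and the invariant factors of ∂_2 are all 1, so H_1 = Z^2.
  H_2: rank ker ∂_2 − rank ∂_3 = (18 − 17) − 0 = 1, and there is no ∂_3, so H_2 = Z.

Hence the Betti numbers are b_0 = 1, b_1 = 2, b_2 = 1.

b_0 = 1, b_1 = 2, b_2 = 1.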